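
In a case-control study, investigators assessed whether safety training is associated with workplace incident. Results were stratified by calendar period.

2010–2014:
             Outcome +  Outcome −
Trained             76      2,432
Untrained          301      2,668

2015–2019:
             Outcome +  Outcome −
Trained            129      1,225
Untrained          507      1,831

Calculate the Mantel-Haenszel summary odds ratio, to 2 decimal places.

0.33

OR_MH = Σ(aᵢdᵢ/nᵢ) / Σ(bᵢcᵢ/nᵢ), where nᵢ is the stratum total.
Stratum 1 (2010–2014): n = 5477; a·d/n = 76·2668/5477 = 37.0217; b·c/n = 2432·301/5477 = 133.6557
Stratum 2 (2015–2019): n = 3692; a·d/n = 129·1831/3692 = 63.9759; b·c/n = 1225·507/3692 = 168.2218
OR_MH = (37.0217 + 63.9759) / (133.6557 + 168.2218) = 100.9976 / 301.8775 = 0.33456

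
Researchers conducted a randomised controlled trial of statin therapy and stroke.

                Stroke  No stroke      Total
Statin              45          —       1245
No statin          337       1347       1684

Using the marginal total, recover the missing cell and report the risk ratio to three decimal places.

0.181

The missing cell is in the exposed row: 1245 − 45 = 1200.
So a = 45, b = 1200, c = 337, d = 1347.
RR = [a/(a+b)] / [c/(c+d)] = (45/1245) / (337/1684) = 0.03614/0.20012 = 0.18062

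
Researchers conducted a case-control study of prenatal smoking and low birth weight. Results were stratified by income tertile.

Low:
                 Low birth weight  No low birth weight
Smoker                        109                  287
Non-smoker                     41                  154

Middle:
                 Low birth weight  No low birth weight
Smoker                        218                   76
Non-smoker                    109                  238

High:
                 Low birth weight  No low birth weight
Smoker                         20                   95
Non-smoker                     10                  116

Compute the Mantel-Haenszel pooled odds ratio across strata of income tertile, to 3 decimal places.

3.235

OR_MH = Σ(aᵢdᵢ/nᵢ) / Σ(bᵢcᵢ/nᵢ), where nᵢ is the stratum total.
Stratum 1 (Low): n = 591; a·d/n = 109·154/591 = 28.4027; b·c/n = 287·41/591 = 19.9103
Stratum 2 (Middle): n = 641; a·d/n = 218·238/641 = 80.9423; b·c/n = 76·109/641 = 12.9236
Stratum 3 (High): n = 241; a·d/n = 20·116/241 = 9.6266; b·c/n = 95·10/241 = 3.9419
OR_MH = (28.4027 + 80.9423 + 9.6266) / (19.9103 + 12.9236 + 3.9419) = 118.9715 / 36.7758 = 3.23505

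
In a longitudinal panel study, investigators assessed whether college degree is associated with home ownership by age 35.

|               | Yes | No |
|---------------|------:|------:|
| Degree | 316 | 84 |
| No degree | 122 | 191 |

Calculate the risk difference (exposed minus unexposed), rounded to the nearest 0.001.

0.400

Cells: a = 316, b = 84, c = 122, d = 191.
Risk in exposed = 316/400 = 0.790000; risk in unexposed = 122/313 = 0.389776.
Risk difference = 0.790000 − 0.389776 = 0.400224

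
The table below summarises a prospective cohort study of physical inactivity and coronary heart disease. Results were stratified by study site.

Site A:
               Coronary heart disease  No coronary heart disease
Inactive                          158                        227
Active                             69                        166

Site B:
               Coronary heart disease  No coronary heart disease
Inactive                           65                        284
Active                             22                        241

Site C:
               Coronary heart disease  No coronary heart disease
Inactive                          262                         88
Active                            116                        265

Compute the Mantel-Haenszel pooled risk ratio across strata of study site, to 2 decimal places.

RR_MH = Σ(aᵢ·n₀ᵢ/nᵢ) / Σ(cᵢ·n₁ᵢ/nᵢ), with n₁ᵢ = aᵢ+bᵢ (exposed), n₀ᵢ = cᵢ+dᵢ (unexposed), nᵢ = n₁ᵢ+n₀ᵢ.
Stratum 1 (Site A): n₁ = 385, n₀ = 235, n = 620; a·n₀/n = 158·235/620 = 59.8871; c·n₁/n = 69·385/620 = 42.8468
Stratum 2 (Site B): n₁ = 349, n₀ = 263, n = 612; a·n₀/n = 65·263/612 = 27.9330; c·n₁/n = 22·349/612 = 12.5458
Stratum 3 (Site C): n₁ = 350, n₀ = 381, n = 731; a·n₀/n = 262·381/731 = 136.5554; c·n₁/n = 116·350/731 = 55.5404
RR_MH = (59.8871 + 27.9330 + 136.5554) / (42.8468 + 12.5458 + 55.5404) = 224.3755 / 110.9329 = 2.02262

2.02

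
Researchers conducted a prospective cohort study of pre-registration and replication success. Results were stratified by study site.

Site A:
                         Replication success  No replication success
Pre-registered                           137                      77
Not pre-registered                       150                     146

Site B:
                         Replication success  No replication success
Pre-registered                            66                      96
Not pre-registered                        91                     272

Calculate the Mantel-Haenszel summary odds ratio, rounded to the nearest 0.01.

1.87

OR_MH = Σ(aᵢdᵢ/nᵢ) / Σ(bᵢcᵢ/nᵢ), where nᵢ is the stratum total.
Stratum 1 (Site A): n = 510; a·d/n = 137·146/510 = 39.2196; b·c/n = 77·150/510 = 22.6471
Stratum 2 (Site B): n = 525; a·d/n = 66·272/525 = 34.1943; b·c/n = 96·91/525 = 16.6400
OR_MH = (39.2196 + 34.1943) / (22.6471 + 16.6400) = 73.4139 / 39.2871 = 1.86865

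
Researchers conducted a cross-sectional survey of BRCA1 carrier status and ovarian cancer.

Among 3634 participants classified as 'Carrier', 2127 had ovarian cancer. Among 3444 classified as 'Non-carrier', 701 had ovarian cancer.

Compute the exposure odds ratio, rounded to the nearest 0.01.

5.52

From the description: a = 2127, b = 1507, c = 701, d = 2743.
OR = (a·d)/(b·c) = (2127 × 2743) / (1507 × 701) = 5834361 / 1056407 = 5.52283
The odds of ovarian cancer are about 5.52 times as high in the carrier group.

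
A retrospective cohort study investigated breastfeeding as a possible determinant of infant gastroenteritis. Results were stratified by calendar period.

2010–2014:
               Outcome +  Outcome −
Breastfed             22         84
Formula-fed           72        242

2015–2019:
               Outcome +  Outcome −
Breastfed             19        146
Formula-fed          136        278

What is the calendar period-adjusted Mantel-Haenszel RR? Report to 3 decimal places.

0.528

RR_MH = Σ(aᵢ·n₀ᵢ/nᵢ) / Σ(cᵢ·n₁ᵢ/nᵢ), with n₁ᵢ = aᵢ+bᵢ (exposed), n₀ᵢ = cᵢ+dᵢ (unexposed), nᵢ = n₁ᵢ+n₀ᵢ.
Stratum 1 (2010–2014): n₁ = 106, n₀ = 314, n = 420; a·n₀/n = 22·314/420 = 16.4476; c·n₁/n = 72·106/420 = 18.1714
Stratum 2 (2015–2019): n₁ = 165, n₀ = 414, n = 579; a·n₀/n = 19·414/579 = 13.5855; c·n₁/n = 136·165/579 = 38.7565
RR_MH = (16.4476 + 13.5855) / (18.1714 + 38.7565) = 30.0331 / 56.9279 = 0.52756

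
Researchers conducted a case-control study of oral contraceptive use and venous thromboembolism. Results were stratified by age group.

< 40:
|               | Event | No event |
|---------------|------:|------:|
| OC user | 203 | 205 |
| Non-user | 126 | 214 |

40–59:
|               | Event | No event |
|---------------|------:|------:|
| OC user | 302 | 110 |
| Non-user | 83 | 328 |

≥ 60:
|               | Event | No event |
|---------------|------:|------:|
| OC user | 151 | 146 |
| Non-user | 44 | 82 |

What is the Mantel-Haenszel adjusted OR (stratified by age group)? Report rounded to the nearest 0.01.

3.42

OR_MH = Σ(aᵢdᵢ/nᵢ) / Σ(bᵢcᵢ/nᵢ), where nᵢ is the stratum total.
Stratum 1 (< 40): n = 748; a·d/n = 203·214/748 = 58.0775; b·c/n = 205·126/748 = 34.5321
Stratum 2 (40–59): n = 823; a·d/n = 302·328/823 = 120.3597; b·c/n = 110·83/823 = 11.0936
Stratum 3 (≥ 60): n = 423; a·d/n = 151·82/423 = 29.2719; b·c/n = 146·44/423 = 15.1868
OR_MH = (58.0775 + 120.3597 + 29.2719) / (34.5321 + 11.0936 + 15.1868) = 207.7091 / 60.8124 = 3.41557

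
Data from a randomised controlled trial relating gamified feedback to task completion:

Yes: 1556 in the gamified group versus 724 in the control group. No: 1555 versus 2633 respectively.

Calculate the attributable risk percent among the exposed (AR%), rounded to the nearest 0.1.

56.9

From the description: a = 1556, b = 1555, c = 724, d = 2633.
Risk in exposed = 1556/3111 = 0.50016; risk in unexposed = 724/3357 = 0.21567.
RR = 0.50016/0.21567 = 2.31912
AR% = (RR − 1)/RR × 100 = (2.31912 − 1)/2.31912 × 100 = 56.8801%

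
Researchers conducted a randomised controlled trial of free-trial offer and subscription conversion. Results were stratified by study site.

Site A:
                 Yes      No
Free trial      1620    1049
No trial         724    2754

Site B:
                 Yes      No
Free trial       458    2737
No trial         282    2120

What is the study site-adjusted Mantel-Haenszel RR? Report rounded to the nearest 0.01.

2.34

RR_MH = Σ(aᵢ·n₀ᵢ/nᵢ) / Σ(cᵢ·n₁ᵢ/nᵢ), with n₁ᵢ = aᵢ+bᵢ (exposed), n₀ᵢ = cᵢ+dᵢ (unexposed), nᵢ = n₁ᵢ+n₀ᵢ.
Stratum 1 (Site A): n₁ = 2669, n₀ = 3478, n = 6147; a·n₀/n = 1620·3478/6147 = 916.6032; c·n₁/n = 724·2669/6147 = 314.3576
Stratum 2 (Site B): n₁ = 3195, n₀ = 2402, n = 5597; a·n₀/n = 458·2402/5597 = 196.5546; c·n₁/n = 282·3195/5597 = 160.9773
RR_MH = (916.6032 + 196.5546) / (314.3576 + 160.9773) = 1113.1578 / 475.3349 = 2.34184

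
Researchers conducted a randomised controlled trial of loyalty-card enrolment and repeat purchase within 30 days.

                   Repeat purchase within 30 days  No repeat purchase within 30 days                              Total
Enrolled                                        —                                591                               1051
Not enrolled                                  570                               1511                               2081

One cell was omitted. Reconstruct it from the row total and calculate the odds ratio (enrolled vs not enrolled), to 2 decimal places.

2.06

The missing cell is in the exposed row: 1051 − 591 = 460.
So a = 460, b = 591, c = 570, d = 1511.
OR = (a·d)/(b·c) = (460 × 1511) / (591 × 570) = 695060 / 336870 = 2.06329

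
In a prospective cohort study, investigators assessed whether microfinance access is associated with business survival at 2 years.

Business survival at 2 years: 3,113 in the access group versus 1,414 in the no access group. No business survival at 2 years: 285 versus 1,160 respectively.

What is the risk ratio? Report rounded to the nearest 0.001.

From the description: a = 3113, b = 285, c = 1414, d = 1160.
Risk in exposed = 3113/3398 = 0.91613; risk in unexposed = 1414/2574 = 0.54934.
RR = 0.91613 / 0.54934 = 1.66769
The risk among the exposed is 1.67 times that among the unexposed.

1.668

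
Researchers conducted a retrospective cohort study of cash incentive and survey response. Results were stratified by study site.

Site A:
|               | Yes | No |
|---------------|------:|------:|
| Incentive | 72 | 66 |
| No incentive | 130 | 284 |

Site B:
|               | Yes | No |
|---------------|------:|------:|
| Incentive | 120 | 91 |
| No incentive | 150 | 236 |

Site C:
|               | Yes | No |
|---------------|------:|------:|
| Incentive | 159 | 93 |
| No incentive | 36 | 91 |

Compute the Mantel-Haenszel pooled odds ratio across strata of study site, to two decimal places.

OR_MH = Σ(aᵢdᵢ/nᵢ) / Σ(bᵢcᵢ/nᵢ), where nᵢ is the stratum total.
Stratum 1 (Site A): n = 552; a·d/n = 72·284/552 = 37.0435; b·c/n = 66·130/552 = 15.5435
Stratum 2 (Site B): n = 597; a·d/n = 120·236/597 = 47.4372; b·c/n = 91·150/597 = 22.8643
Stratum 3 (Site C): n = 379; a·d/n = 159·91/379 = 38.1768; b·c/n = 93·36/379 = 8.8338
OR_MH = (37.0435 + 47.4372 + 38.1768) / (15.5435 + 22.8643 + 8.8338) = 122.6574 / 47.2416 = 2.59639

2.60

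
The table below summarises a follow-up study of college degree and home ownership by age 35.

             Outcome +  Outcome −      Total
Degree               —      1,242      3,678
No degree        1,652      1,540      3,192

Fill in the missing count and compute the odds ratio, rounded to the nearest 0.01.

The missing cell is in the exposed row: 3678 − 1242 = 2436.
So a = 2436, b = 1242, c = 1652, d = 1540.
OR = (a·d)/(b·c) = (2436 × 1540) / (1242 × 1652) = 3751440 / 2051784 = 1.82838

1.83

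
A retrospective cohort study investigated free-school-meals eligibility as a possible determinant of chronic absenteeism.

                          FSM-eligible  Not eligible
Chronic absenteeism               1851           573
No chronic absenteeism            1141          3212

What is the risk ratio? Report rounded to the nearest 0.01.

4.09

Reading the table with exposure as columns: a = 1851 (FSM-eligible, case), b = 1141 (FSM-eligible, non-case), c = 573 (Not eligible, case), d = 3212.
Risk in exposed = 1851/2992 = 0.61865; risk in unexposed = 573/3785 = 0.15139.
RR = 0.61865 / 0.15139 = 4.08654
The risk among the exposed is 4.09 times that among the unexposed.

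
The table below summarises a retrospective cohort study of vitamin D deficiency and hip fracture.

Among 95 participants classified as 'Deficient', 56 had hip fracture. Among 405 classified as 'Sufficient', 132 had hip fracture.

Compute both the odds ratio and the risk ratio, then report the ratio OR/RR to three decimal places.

From the description: a = 56, b = 39, c = 132, d = 273.
OR = (56·273)/(39·132) = 15288/5148 = 2.96970
Risk in exposed = 56/95 = 0.58947; risk in unexposed = 132/405 = 0.32593; RR = 1.80861
OR/RR = 2.96970 / 1.80861 = 1.64198
The outcome is not rare, so the OR lies further from 1 than the RR.

1.642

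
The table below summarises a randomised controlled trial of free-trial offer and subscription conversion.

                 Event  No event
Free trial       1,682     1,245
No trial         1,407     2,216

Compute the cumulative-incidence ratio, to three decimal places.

1.480

Cells: a = 1682, b = 1245, c = 1407, d = 2216.
Risk in exposed = 1682/2927 = 0.57465; risk in unexposed = 1407/3623 = 0.38835.
RR = 0.57465 / 0.38835 = 1.47971
The risk among the exposed is 1.48 times that among the unexposed.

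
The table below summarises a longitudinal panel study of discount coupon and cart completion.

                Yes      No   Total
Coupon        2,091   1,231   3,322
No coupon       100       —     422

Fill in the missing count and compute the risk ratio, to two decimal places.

2.66

The missing cell is in the unexposed row: 422 − 100 = 322.
So a = 2091, b = 1231, c = 100, d = 322.
RR = [a/(a+b)] / [c/(c+d)] = (2091/3322) / (100/422) = 0.62944/0.23697 = 2.65624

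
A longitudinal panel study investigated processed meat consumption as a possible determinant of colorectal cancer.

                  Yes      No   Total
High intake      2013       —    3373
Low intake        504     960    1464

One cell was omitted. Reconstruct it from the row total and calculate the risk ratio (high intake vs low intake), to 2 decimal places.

1.73

The missing cell is in the exposed row: 3373 − 2013 = 1360.
So a = 2013, b = 1360, c = 504, d = 960.
RR = [a/(a+b)] / [c/(c+d)] = (2013/3373) / (504/1464) = 0.59680/0.34426 = 1.73356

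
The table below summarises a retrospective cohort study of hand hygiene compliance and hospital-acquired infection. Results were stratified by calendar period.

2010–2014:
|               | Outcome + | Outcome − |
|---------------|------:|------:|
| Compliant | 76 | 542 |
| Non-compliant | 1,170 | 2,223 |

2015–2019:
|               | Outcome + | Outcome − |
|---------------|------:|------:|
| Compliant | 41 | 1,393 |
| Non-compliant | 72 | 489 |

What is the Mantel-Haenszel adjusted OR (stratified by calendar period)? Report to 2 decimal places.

0.25

OR_MH = Σ(aᵢdᵢ/nᵢ) / Σ(bᵢcᵢ/nᵢ), where nᵢ is the stratum total.
Stratum 1 (2010–2014): n = 4011; a·d/n = 76·2223/4011 = 42.1212; b·c/n = 542·1170/4011 = 158.1002
Stratum 2 (2015–2019): n = 1995; a·d/n = 41·489/1995 = 10.0496; b·c/n = 1393·72/1995 = 50.2737
OR_MH = (42.1212 + 10.0496) / (158.1002 + 50.2737) = 52.1708 / 208.3739 = 0.25037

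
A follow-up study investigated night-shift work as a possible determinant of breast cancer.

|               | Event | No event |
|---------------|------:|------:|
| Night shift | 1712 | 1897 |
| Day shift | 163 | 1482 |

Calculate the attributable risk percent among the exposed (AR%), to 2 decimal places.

Cells: a = 1712, b = 1897, c = 163, d = 1482.
Risk in exposed = 1712/3609 = 0.47437; risk in unexposed = 163/1645 = 0.09909.
RR = 0.47437/0.09909 = 4.78735
AR% = (RR − 1)/RR × 100 = (4.78735 − 1)/4.78735 × 100 = 79.1116%

79.11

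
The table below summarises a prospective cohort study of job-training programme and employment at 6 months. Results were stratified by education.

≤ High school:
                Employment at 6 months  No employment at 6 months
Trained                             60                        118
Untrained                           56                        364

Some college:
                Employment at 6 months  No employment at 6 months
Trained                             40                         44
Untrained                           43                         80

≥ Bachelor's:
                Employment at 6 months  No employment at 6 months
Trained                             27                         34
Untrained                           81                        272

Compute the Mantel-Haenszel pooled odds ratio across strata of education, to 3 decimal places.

OR_MH = Σ(aᵢdᵢ/nᵢ) / Σ(bᵢcᵢ/nᵢ), where nᵢ is the stratum total.
Stratum 1 (≤ High school): n = 598; a·d/n = 60·364/598 = 36.5217; b·c/n = 118·56/598 = 11.0502
Stratum 2 (Some college): n = 207; a·d/n = 40·80/207 = 15.4589; b·c/n = 44·43/207 = 9.1401
Stratum 3 (≥ Bachelor's): n = 414; a·d/n = 27·272/414 = 17.7391; b·c/n = 34·81/414 = 6.6522
OR_MH = (36.5217 + 15.4589 + 17.7391) / (11.0502 + 9.1401 + 6.6522) = 69.7198 / 26.8424 = 2.59737

2.597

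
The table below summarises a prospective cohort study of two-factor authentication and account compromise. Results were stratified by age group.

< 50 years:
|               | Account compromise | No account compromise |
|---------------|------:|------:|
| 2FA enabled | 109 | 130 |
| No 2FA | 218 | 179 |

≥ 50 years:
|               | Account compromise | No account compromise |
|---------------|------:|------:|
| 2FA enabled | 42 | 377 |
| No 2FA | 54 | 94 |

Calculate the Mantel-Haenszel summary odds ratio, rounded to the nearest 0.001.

0.468

OR_MH = Σ(aᵢdᵢ/nᵢ) / Σ(bᵢcᵢ/nᵢ), where nᵢ is the stratum total.
Stratum 1 (< 50 years): n = 636; a·d/n = 109·179/636 = 30.6777; b·c/n = 130·218/636 = 44.5597
Stratum 2 (≥ 50 years): n = 567; a·d/n = 42·94/567 = 6.9630; b·c/n = 377·54/567 = 35.9048
OR_MH = (30.6777 + 6.9630) / (44.5597 + 35.9048) = 37.6406 / 80.4645 = 0.46779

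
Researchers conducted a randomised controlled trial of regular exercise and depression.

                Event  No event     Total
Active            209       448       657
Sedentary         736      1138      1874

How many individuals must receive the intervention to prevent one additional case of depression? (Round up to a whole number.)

14

Risk in treated group = 209/657 = 0.31811; risk in control = 736/1874 = 0.39274.
Absolute risk reduction = 0.39274 − 0.31811 = 0.07463
NNT = 1 / ARR = 1 / 0.07463 = 13.399 → round up → 14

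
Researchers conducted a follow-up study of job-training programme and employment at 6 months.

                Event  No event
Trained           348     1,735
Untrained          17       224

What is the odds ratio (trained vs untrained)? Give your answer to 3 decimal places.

2.643

Cells: a = 348, b = 1735, c = 17, d = 224.
OR = (a·d)/(b·c) = (348 × 224) / (1735 × 17) = 77952 / 29495 = 2.64289
The odds of employment at 6 months are about 2.64 times as high in the trained group.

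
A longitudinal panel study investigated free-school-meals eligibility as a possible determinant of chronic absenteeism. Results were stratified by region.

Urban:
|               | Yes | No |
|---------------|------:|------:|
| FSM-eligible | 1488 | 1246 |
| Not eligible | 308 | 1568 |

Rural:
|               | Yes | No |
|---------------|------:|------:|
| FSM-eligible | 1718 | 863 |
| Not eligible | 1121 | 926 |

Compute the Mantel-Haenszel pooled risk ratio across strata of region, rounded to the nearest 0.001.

RR_MH = Σ(aᵢ·n₀ᵢ/nᵢ) / Σ(cᵢ·n₁ᵢ/nᵢ), with n₁ᵢ = aᵢ+bᵢ (exposed), n₀ᵢ = cᵢ+dᵢ (unexposed), nᵢ = n₁ᵢ+n₀ᵢ.
Stratum 1 (Urban): n₁ = 2734, n₀ = 1876, n = 4610; a·n₀/n = 1488·1876/4610 = 605.5289; c·n₁/n = 308·2734/4610 = 182.6620
Stratum 2 (Rural): n₁ = 2581, n₀ = 2047, n = 4628; a·n₀/n = 1718·2047/4628 = 759.8846; c·n₁/n = 1121·2581/4628 = 625.1731
RR_MH = (605.5289 + 759.8846) / (182.6620 + 625.1731) = 1365.4135 / 807.8351 = 1.69021

1.690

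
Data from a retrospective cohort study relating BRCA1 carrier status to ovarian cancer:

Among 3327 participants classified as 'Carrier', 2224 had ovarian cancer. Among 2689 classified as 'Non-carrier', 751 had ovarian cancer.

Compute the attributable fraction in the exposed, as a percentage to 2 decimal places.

From the description: a = 2224, b = 1103, c = 751, d = 1938.
Risk in exposed = 2224/3327 = 0.66847; risk in unexposed = 751/2689 = 0.27929.
RR = 0.66847/0.27929 = 2.39350
AR% = (RR − 1)/RR × 100 = (2.39350 − 1)/2.39350 × 100 = 58.2201%

58.22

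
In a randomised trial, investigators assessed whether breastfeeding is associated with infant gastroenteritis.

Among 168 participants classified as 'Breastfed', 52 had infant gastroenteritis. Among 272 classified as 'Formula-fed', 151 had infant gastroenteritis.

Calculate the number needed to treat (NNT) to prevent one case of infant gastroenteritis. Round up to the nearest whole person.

5

Risk in treated group = 52/168 = 0.30952; risk in control = 151/272 = 0.55515.
Absolute risk reduction = 0.55515 − 0.30952 = 0.24562
NNT = 1 / ARR = 1 / 0.24562 = 4.071 → round up → 5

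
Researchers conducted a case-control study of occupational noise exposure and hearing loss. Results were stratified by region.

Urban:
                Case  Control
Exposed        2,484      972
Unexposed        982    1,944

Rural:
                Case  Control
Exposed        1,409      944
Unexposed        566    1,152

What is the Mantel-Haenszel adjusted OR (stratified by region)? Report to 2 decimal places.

OR_MH = Σ(aᵢdᵢ/nᵢ) / Σ(bᵢcᵢ/nᵢ), where nᵢ is the stratum total.
Stratum 1 (Urban): n = 6382; a·d/n = 2484·1944/6382 = 756.6431; b·c/n = 972·982/6382 = 149.5619
Stratum 2 (Rural): n = 4071; a·d/n = 1409·1152/4071 = 398.7148; b·c/n = 944·566/4071 = 131.2464
OR_MH = (756.6431 + 398.7148) / (149.5619 + 131.2464) = 1155.3579 / 280.8083 = 4.11440

4.11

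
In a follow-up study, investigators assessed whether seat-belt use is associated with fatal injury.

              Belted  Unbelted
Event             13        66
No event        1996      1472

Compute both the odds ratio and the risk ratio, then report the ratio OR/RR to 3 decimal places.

Reading the table with exposure as columns: a = 13 (Belted, case), b = 1996 (Belted, non-case), c = 66 (Unbelted, case), d = 1472.
OR = (13·1472)/(1996·66) = 19136/131736 = 0.14526
Risk in exposed = 13/2009 = 0.00647; risk in unexposed = 66/1538 = 0.04291; RR = 0.15079
OR/RR = 0.14526 / 0.15079 = 0.96332
The outcome is rare in both groups, so OR ≈ RR (ratio near 1).

0.963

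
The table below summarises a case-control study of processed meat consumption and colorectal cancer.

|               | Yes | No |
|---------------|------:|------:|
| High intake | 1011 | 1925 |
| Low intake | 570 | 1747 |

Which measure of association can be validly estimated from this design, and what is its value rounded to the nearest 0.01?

Cells: a = 1011, b = 1925, c = 570, d = 1747.
This is a case-control study: participants were sampled on outcome status, so risks in the source population cannot be estimated directly — relative risk is not valid here. The odds ratio is the appropriate measure.
OR = (a·d)/(b·c) = (1011 × 1747) / (1925 × 570) = 1766217 / 1097250 = 1.60968

1.61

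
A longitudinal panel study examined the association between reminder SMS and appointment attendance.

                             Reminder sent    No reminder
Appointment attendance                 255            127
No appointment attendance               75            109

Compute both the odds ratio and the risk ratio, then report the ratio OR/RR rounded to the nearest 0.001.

2.032

Reading the table with exposure as columns: a = 255 (Reminder sent, case), b = 75 (Reminder sent, non-case), c = 127 (No reminder, case), d = 109.
OR = (255·109)/(75·127) = 27795/9525 = 2.91811
Risk in exposed = 255/330 = 0.77273; risk in unexposed = 127/236 = 0.53814; RR = 1.43593
OR/RR = 2.91811 / 1.43593 = 2.03220
The outcome is not rare, so the OR lies further from 1 than the RR.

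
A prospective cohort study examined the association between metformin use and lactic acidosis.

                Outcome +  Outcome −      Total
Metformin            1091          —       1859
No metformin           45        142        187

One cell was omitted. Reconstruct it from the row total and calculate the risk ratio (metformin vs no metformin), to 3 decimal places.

The missing cell is in the exposed row: 1859 − 1091 = 768.
So a = 1091, b = 768, c = 45, d = 142.
RR = [a/(a+b)] / [c/(c+d)] = (1091/1859) / (45/187) = 0.58687/0.24064 = 2.43879

2.439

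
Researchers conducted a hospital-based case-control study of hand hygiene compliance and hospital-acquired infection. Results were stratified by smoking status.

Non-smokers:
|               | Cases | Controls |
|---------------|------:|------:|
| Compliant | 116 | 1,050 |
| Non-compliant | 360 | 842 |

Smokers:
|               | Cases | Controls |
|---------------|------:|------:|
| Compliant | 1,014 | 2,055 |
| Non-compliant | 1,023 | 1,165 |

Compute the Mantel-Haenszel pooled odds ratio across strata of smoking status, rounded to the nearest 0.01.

OR_MH = Σ(aᵢdᵢ/nᵢ) / Σ(bᵢcᵢ/nᵢ), where nᵢ is the stratum total.
Stratum 1 (Non-smokers): n = 2368; a·d/n = 116·842/2368 = 41.2466; b·c/n = 1050·360/2368 = 159.6284
Stratum 2 (Smokers): n = 5257; a·d/n = 1014·1165/5257 = 224.7118; b·c/n = 2055·1023/5257 = 399.8982
OR_MH = (41.2466 + 224.7118) / (159.6284 + 399.8982) = 265.9584 / 559.5266 = 0.47533

0.48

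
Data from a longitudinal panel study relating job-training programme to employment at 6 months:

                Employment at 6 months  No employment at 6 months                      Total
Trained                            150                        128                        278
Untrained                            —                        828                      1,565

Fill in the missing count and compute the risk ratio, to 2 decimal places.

1.15

The missing cell is in the unexposed row: 1565 − 828 = 737.
So a = 150, b = 128, c = 737, d = 828.
RR = [a/(a+b)] / [c/(c+d)] = (150/278) / (737/1565) = 0.53957/0.47093 = 1.14576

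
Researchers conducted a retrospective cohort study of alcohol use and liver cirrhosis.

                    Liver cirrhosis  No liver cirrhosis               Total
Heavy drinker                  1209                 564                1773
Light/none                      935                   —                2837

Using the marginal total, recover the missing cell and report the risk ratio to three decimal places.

2.069

The missing cell is in the unexposed row: 2837 − 935 = 1902.
So a = 1209, b = 564, c = 935, d = 1902.
RR = [a/(a+b)] / [c/(c+d)] = (1209/1773) / (935/2837) = 0.68190/0.32957 = 2.06902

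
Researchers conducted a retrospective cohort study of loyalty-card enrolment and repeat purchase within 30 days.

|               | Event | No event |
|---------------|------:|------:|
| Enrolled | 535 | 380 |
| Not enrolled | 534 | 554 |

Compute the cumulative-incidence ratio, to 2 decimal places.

1.19

Cells: a = 535, b = 380, c = 534, d = 554.
Risk in exposed = 535/915 = 0.58470; risk in unexposed = 534/1088 = 0.49081.
RR = 0.58470 / 0.49081 = 1.19130
The risk among the exposed is 1.19 times that among the unexposed.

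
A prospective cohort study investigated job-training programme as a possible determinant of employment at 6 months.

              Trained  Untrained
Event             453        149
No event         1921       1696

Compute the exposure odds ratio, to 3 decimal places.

2.684

Reading the table with exposure as columns: a = 453 (Trained, case), b = 1921 (Trained, non-case), c = 149 (Untrained, case), d = 1696.
OR = (a·d)/(b·c) = (453 × 1696) / (1921 × 149) = 768288 / 286229 = 2.68417
The odds of employment at 6 months are about 2.68 times as high in the trained group.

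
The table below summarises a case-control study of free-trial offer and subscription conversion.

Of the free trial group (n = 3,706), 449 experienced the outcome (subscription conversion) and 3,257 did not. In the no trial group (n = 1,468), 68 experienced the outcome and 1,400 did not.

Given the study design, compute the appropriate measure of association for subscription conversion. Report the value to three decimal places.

2.838

From the description: a = 449, b = 3257, c = 68, d = 1400.
This is a case-control study: participants were sampled on outcome status, so risks in the source population cannot be estimated directly — relative risk is not valid here. The odds ratio is the appropriate measure.
OR = (a·d)/(b·c) = (449 × 1400) / (3257 × 68) = 628600 / 221476 = 2.83823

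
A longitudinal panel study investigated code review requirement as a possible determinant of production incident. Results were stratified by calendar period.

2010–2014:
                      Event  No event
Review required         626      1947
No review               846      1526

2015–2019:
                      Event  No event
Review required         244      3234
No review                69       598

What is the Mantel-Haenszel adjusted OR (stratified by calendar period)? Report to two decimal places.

0.59

OR_MH = Σ(aᵢdᵢ/nᵢ) / Σ(bᵢcᵢ/nᵢ), where nᵢ is the stratum total.
Stratum 1 (2010–2014): n = 4945; a·d/n = 626·1526/4945 = 193.1802; b·c/n = 1947·846/4945 = 333.0965
Stratum 2 (2015–2019): n = 4145; a·d/n = 244·598/4145 = 35.2019; b·c/n = 3234·69/4145 = 53.8350
OR_MH = (193.1802 + 35.2019) / (333.0965 + 53.8350) = 228.3821 / 386.9314 = 0.59024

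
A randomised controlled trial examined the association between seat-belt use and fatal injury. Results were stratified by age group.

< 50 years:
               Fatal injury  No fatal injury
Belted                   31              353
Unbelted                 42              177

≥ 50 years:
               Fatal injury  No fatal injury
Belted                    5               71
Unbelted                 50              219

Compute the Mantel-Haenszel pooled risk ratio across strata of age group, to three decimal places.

0.401

RR_MH = Σ(aᵢ·n₀ᵢ/nᵢ) / Σ(cᵢ·n₁ᵢ/nᵢ), with n₁ᵢ = aᵢ+bᵢ (exposed), n₀ᵢ = cᵢ+dᵢ (unexposed), nᵢ = n₁ᵢ+n₀ᵢ.
Stratum 1 (< 50 years): n₁ = 384, n₀ = 219, n = 603; a·n₀/n = 31·219/603 = 11.2587; c·n₁/n = 42·384/603 = 26.7463
Stratum 2 (≥ 50 years): n₁ = 76, n₀ = 269, n = 345; a·n₀/n = 5·269/345 = 3.8986; c·n₁/n = 50·76/345 = 11.0145
RR_MH = (11.2587 + 3.8986) / (26.7463 + 11.0145) = 15.1573 / 37.7608 = 0.40140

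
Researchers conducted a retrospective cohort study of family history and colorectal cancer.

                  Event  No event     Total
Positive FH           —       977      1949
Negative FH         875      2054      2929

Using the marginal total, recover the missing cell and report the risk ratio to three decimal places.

1.669

The missing cell is in the exposed row: 1949 − 977 = 972.
So a = 972, b = 977, c = 875, d = 2054.
RR = [a/(a+b)] / [c/(c+d)] = (972/1949) / (875/2929) = 0.49872/0.29874 = 1.66942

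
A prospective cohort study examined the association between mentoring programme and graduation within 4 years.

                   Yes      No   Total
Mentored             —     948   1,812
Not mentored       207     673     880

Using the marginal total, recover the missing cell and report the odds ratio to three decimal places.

2.963

The missing cell is in the exposed row: 1812 − 948 = 864.
So a = 864, b = 948, c = 207, d = 673.
OR = (a·d)/(b·c) = (864 × 673) / (948 × 207) = 581472 / 196236 = 2.96313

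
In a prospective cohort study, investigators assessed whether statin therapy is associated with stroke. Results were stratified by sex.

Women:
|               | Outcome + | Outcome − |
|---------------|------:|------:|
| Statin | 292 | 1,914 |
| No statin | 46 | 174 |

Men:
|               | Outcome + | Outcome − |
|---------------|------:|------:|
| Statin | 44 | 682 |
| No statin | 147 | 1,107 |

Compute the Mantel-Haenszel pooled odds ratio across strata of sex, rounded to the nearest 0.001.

0.524

OR_MH = Σ(aᵢdᵢ/nᵢ) / Σ(bᵢcᵢ/nᵢ), where nᵢ is the stratum total.
Stratum 1 (Women): n = 2426; a·d/n = 292·174/2426 = 20.9431; b·c/n = 1914·46/2426 = 36.2918
Stratum 2 (Men): n = 1980; a·d/n = 44·1107/1980 = 24.6000; b·c/n = 682·147/1980 = 50.6333
OR_MH = (20.9431 + 24.6000) / (36.2918 + 50.6333) = 45.5431 / 86.9252 = 0.52393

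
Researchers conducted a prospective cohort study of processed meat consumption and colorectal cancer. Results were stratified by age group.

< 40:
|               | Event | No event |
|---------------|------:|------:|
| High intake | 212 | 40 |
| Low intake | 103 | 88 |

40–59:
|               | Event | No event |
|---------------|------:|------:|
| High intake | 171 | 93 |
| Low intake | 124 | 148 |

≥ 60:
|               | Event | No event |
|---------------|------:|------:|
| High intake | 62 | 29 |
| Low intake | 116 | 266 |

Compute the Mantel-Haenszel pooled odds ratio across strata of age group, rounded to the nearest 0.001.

3.275

OR_MH = Σ(aᵢdᵢ/nᵢ) / Σ(bᵢcᵢ/nᵢ), where nᵢ is the stratum total.
Stratum 1 (< 40): n = 443; a·d/n = 212·88/443 = 42.1129; b·c/n = 40·103/443 = 9.3002
Stratum 2 (40–59): n = 536; a·d/n = 171·148/536 = 47.2164; b·c/n = 93·124/536 = 21.5149
Stratum 3 (≥ 60): n = 473; a·d/n = 62·266/473 = 34.8668; b·c/n = 29·116/473 = 7.1121
OR_MH = (42.1129 + 47.2164 + 34.8668) / (9.3002 + 21.5149 + 7.1121) = 124.1961 / 37.9272 = 3.27459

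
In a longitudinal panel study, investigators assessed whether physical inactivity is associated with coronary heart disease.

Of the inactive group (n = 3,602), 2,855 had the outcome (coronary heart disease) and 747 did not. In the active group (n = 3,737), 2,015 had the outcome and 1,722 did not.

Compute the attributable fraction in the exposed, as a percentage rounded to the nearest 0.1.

32.0

From the description: a = 2855, b = 747, c = 2015, d = 1722.
Risk in exposed = 2855/3602 = 0.79262; risk in unexposed = 2015/3737 = 0.53920.
RR = 0.79262/0.53920 = 1.46998
AR% = (RR − 1)/RR × 100 = (1.46998 − 1)/1.46998 × 100 = 31.9717%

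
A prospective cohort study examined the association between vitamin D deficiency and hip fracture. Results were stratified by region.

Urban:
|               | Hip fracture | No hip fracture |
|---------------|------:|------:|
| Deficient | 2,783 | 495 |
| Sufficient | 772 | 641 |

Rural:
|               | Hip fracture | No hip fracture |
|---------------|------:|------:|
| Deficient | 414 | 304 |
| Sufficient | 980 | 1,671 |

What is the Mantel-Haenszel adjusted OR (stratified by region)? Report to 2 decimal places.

OR_MH = Σ(aᵢdᵢ/nᵢ) / Σ(bᵢcᵢ/nᵢ), where nᵢ is the stratum total.
Stratum 1 (Urban): n = 4691; a·d/n = 2783·641/4691 = 380.2820; b·c/n = 495·772/4691 = 81.4624
Stratum 2 (Rural): n = 3369; a·d/n = 414·1671/3369 = 205.3411; b·c/n = 304·980/3369 = 88.4298
OR_MH = (380.2820 + 205.3411) / (81.4624 + 88.4298) = 585.6231 / 169.8922 = 3.44703

3.45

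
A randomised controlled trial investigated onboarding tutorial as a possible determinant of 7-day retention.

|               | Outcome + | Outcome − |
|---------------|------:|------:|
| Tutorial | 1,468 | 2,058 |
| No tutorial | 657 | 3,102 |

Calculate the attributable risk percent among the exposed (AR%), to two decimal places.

Cells: a = 1468, b = 2058, c = 657, d = 3102.
Risk in exposed = 1468/3526 = 0.41634; risk in unexposed = 657/3759 = 0.17478.
RR = 0.41634/0.17478 = 2.38205
AR% = (RR − 1)/RR × 100 = (2.38205 − 1)/2.38205 × 100 = 58.0193%

58.02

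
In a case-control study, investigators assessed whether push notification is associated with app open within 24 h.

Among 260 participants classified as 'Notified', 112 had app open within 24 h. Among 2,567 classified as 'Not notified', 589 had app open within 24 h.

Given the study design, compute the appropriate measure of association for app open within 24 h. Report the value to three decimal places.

From the description: a = 112, b = 148, c = 589, d = 1978.
This is a case-control study: participants were sampled on outcome status, so risks in the source population cannot be estimated directly — relative risk is not valid here. The odds ratio is the appropriate measure.
OR = (a·d)/(b·c) = (112 × 1978) / (148 × 589) = 221536 / 87172 = 2.54137

2.541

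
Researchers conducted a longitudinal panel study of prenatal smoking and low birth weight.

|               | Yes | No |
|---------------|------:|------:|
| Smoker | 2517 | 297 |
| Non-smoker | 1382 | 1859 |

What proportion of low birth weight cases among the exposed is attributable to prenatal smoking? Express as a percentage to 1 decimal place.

52.3

Cells: a = 2517, b = 297, c = 1382, d = 1859.
Risk in exposed = 2517/2814 = 0.89446; risk in unexposed = 1382/3241 = 0.42641.
RR = 0.89446/0.42641 = 2.09764
AR% = (RR − 1)/RR × 100 = (2.09764 − 1)/2.09764 × 100 = 52.3273%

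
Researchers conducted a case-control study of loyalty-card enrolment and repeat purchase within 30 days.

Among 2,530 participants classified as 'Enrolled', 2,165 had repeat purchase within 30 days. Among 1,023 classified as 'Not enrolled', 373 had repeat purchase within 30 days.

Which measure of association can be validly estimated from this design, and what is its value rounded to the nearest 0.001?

From the description: a = 2165, b = 365, c = 373, d = 650.
This is a case-control study: participants were sampled on outcome status, so risks in the source population cannot be estimated directly — relative risk is not valid here. The odds ratio is the appropriate measure.
OR = (a·d)/(b·c) = (2165 × 650) / (365 × 373) = 1407250 / 136145 = 10.33641

10.336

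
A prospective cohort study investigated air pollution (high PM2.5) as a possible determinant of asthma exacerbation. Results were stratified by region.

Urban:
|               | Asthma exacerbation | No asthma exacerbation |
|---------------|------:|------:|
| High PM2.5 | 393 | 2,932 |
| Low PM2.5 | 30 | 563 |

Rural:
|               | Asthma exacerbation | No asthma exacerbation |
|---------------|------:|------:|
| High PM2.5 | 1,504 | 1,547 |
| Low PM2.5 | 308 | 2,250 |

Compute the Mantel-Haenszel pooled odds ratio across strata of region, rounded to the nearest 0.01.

OR_MH = Σ(aᵢdᵢ/nᵢ) / Σ(bᵢcᵢ/nᵢ), where nᵢ is the stratum total.
Stratum 1 (Urban): n = 3918; a·d/n = 393·563/3918 = 56.4724; b·c/n = 2932·30/3918 = 22.4502
Stratum 2 (Rural): n = 5609; a·d/n = 1504·2250/5609 = 603.3161; b·c/n = 1547·308/5609 = 84.9485
OR_MH = (56.4724 + 603.3161) / (22.4502 + 84.9485) = 659.7885 / 107.3987 = 6.14336

6.14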